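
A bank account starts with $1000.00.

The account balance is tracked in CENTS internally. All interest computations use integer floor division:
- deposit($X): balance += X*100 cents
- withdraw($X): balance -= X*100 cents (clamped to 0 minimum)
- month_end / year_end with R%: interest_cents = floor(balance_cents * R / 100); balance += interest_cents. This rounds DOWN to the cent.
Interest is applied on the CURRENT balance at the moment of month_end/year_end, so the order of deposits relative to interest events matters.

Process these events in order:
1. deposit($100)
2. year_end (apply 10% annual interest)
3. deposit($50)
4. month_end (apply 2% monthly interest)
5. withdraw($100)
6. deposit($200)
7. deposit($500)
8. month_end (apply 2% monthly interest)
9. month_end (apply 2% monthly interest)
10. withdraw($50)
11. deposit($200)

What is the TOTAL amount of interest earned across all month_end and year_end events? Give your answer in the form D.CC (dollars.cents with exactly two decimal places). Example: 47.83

After 1 (deposit($100)): balance=$1100.00 total_interest=$0.00
After 2 (year_end (apply 10% annual interest)): balance=$1210.00 total_interest=$110.00
After 3 (deposit($50)): balance=$1260.00 total_interest=$110.00
After 4 (month_end (apply 2% monthly interest)): balance=$1285.20 total_interest=$135.20
After 5 (withdraw($100)): balance=$1185.20 total_interest=$135.20
After 6 (deposit($200)): balance=$1385.20 total_interest=$135.20
After 7 (deposit($500)): balance=$1885.20 total_interest=$135.20
After 8 (month_end (apply 2% monthly interest)): balance=$1922.90 total_interest=$172.90
After 9 (month_end (apply 2% monthly interest)): balance=$1961.35 total_interest=$211.35
After 10 (withdraw($50)): balance=$1911.35 total_interest=$211.35
After 11 (deposit($200)): balance=$2111.35 total_interest=$211.35

Answer: 211.35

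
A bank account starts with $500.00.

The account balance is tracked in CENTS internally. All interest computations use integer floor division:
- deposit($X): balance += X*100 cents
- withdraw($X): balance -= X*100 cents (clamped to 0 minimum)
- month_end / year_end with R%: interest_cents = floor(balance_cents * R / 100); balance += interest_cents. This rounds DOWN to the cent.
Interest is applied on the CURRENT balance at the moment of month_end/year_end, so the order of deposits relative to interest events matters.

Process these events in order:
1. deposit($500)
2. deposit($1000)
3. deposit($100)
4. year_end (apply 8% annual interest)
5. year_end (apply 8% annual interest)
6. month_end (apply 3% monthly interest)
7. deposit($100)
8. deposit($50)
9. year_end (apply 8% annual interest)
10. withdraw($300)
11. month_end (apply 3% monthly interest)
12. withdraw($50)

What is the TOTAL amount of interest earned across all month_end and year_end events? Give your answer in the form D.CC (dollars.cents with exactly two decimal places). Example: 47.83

Answer: 714.35

Derivation:
After 1 (deposit($500)): balance=$1000.00 total_interest=$0.00
After 2 (deposit($1000)): balance=$2000.00 total_interest=$0.00
After 3 (deposit($100)): balance=$2100.00 total_interest=$0.00
After 4 (year_end (apply 8% annual interest)): balance=$2268.00 total_interest=$168.00
After 5 (year_end (apply 8% annual interest)): balance=$2449.44 total_interest=$349.44
After 6 (month_end (apply 3% monthly interest)): balance=$2522.92 total_interest=$422.92
After 7 (deposit($100)): balance=$2622.92 total_interest=$422.92
After 8 (deposit($50)): balance=$2672.92 total_interest=$422.92
After 9 (year_end (apply 8% annual interest)): balance=$2886.75 total_interest=$636.75
After 10 (withdraw($300)): balance=$2586.75 total_interest=$636.75
After 11 (month_end (apply 3% monthly interest)): balance=$2664.35 total_interest=$714.35
After 12 (withdraw($50)): balance=$2614.35 total_interest=$714.35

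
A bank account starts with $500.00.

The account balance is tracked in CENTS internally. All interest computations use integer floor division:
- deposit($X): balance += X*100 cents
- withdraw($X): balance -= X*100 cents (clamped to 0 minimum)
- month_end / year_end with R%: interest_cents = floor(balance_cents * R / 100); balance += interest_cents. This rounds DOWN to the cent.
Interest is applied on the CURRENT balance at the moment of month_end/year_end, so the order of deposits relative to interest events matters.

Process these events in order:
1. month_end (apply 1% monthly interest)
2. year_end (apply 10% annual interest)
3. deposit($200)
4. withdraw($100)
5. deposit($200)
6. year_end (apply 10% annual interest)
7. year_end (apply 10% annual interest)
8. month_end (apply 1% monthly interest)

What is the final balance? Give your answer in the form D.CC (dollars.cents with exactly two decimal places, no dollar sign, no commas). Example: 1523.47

Answer: 1045.50

Derivation:
After 1 (month_end (apply 1% monthly interest)): balance=$505.00 total_interest=$5.00
After 2 (year_end (apply 10% annual interest)): balance=$555.50 total_interest=$55.50
After 3 (deposit($200)): balance=$755.50 total_interest=$55.50
After 4 (withdraw($100)): balance=$655.50 total_interest=$55.50
After 5 (deposit($200)): balance=$855.50 total_interest=$55.50
After 6 (year_end (apply 10% annual interest)): balance=$941.05 total_interest=$141.05
After 7 (year_end (apply 10% annual interest)): balance=$1035.15 total_interest=$235.15
After 8 (month_end (apply 1% monthly interest)): balance=$1045.50 total_interest=$245.50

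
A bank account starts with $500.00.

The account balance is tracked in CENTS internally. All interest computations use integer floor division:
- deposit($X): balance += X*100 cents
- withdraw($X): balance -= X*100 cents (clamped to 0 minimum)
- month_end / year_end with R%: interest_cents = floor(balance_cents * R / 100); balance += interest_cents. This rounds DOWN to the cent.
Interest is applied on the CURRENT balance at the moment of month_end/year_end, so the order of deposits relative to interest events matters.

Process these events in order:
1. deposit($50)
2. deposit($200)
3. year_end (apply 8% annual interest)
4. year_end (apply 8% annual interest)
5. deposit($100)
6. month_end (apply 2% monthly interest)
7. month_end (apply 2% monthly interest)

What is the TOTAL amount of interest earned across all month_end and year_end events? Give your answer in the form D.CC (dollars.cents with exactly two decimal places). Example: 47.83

Answer: 164.17

Derivation:
After 1 (deposit($50)): balance=$550.00 total_interest=$0.00
After 2 (deposit($200)): balance=$750.00 total_interest=$0.00
After 3 (year_end (apply 8% annual interest)): balance=$810.00 total_interest=$60.00
After 4 (year_end (apply 8% annual interest)): balance=$874.80 total_interest=$124.80
After 5 (deposit($100)): balance=$974.80 total_interest=$124.80
After 6 (month_end (apply 2% monthly interest)): balance=$994.29 total_interest=$144.29
After 7 (month_end (apply 2% monthly interest)): balance=$1014.17 total_interest=$164.17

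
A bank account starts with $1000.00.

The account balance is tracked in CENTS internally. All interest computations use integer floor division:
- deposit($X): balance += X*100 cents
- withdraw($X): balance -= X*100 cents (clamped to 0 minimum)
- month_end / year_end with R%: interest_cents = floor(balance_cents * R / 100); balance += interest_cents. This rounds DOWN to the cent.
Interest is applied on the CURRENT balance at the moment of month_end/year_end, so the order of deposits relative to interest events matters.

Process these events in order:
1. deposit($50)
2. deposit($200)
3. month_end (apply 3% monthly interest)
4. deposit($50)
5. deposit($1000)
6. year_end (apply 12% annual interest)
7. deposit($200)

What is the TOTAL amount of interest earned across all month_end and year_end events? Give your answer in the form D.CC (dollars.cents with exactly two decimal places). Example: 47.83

After 1 (deposit($50)): balance=$1050.00 total_interest=$0.00
After 2 (deposit($200)): balance=$1250.00 total_interest=$0.00
After 3 (month_end (apply 3% monthly interest)): balance=$1287.50 total_interest=$37.50
After 4 (deposit($50)): balance=$1337.50 total_interest=$37.50
After 5 (deposit($1000)): balance=$2337.50 total_interest=$37.50
After 6 (year_end (apply 12% annual interest)): balance=$2618.00 total_interest=$318.00
After 7 (deposit($200)): balance=$2818.00 total_interest=$318.00

Answer: 318.00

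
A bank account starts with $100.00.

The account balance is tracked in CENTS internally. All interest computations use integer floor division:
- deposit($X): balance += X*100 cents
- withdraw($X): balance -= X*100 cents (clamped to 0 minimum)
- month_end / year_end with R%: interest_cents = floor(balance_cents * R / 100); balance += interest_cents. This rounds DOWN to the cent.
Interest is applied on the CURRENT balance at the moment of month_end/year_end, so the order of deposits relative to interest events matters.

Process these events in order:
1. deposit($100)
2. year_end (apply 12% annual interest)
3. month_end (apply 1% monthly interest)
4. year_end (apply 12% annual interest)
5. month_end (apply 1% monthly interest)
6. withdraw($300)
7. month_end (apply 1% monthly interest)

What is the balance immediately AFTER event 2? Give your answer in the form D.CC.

After 1 (deposit($100)): balance=$200.00 total_interest=$0.00
After 2 (year_end (apply 12% annual interest)): balance=$224.00 total_interest=$24.00

Answer: 224.00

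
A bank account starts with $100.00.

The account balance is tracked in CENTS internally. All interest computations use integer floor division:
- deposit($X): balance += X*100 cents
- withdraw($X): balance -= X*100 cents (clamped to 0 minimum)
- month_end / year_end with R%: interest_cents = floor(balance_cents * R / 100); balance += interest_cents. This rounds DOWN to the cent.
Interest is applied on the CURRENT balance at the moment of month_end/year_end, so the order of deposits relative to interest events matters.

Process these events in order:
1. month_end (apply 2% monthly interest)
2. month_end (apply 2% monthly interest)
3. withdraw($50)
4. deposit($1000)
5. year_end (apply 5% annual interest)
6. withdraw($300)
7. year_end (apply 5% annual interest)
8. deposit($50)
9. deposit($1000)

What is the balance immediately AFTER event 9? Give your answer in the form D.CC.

After 1 (month_end (apply 2% monthly interest)): balance=$102.00 total_interest=$2.00
After 2 (month_end (apply 2% monthly interest)): balance=$104.04 total_interest=$4.04
After 3 (withdraw($50)): balance=$54.04 total_interest=$4.04
After 4 (deposit($1000)): balance=$1054.04 total_interest=$4.04
After 5 (year_end (apply 5% annual interest)): balance=$1106.74 total_interest=$56.74
After 6 (withdraw($300)): balance=$806.74 total_interest=$56.74
After 7 (year_end (apply 5% annual interest)): balance=$847.07 total_interest=$97.07
After 8 (deposit($50)): balance=$897.07 total_interest=$97.07
After 9 (deposit($1000)): balance=$1897.07 total_interest=$97.07

Answer: 1897.07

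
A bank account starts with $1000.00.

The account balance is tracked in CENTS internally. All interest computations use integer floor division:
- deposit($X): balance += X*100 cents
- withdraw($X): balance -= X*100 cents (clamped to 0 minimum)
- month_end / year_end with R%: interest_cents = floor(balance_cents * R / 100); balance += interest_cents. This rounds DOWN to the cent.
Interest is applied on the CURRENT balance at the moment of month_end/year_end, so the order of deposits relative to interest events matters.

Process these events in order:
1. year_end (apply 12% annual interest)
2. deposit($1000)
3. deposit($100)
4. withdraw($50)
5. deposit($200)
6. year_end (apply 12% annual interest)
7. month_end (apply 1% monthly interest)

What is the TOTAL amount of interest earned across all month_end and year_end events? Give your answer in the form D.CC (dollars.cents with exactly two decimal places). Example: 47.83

After 1 (year_end (apply 12% annual interest)): balance=$1120.00 total_interest=$120.00
After 2 (deposit($1000)): balance=$2120.00 total_interest=$120.00
After 3 (deposit($100)): balance=$2220.00 total_interest=$120.00
After 4 (withdraw($50)): balance=$2170.00 total_interest=$120.00
After 5 (deposit($200)): balance=$2370.00 total_interest=$120.00
After 6 (year_end (apply 12% annual interest)): balance=$2654.40 total_interest=$404.40
After 7 (month_end (apply 1% monthly interest)): balance=$2680.94 total_interest=$430.94

Answer: 430.94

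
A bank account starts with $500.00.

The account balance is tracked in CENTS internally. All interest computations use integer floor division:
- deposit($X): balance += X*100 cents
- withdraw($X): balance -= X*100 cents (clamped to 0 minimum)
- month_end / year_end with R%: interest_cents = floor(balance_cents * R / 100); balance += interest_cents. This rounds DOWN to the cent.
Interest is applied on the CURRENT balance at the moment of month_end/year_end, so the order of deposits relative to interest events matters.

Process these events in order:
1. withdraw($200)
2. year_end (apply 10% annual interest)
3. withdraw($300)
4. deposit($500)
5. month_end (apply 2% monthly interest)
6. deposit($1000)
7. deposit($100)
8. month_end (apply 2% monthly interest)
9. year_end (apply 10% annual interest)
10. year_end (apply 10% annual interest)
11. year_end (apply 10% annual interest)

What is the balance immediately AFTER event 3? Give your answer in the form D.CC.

After 1 (withdraw($200)): balance=$300.00 total_interest=$0.00
After 2 (year_end (apply 10% annual interest)): balance=$330.00 total_interest=$30.00
After 3 (withdraw($300)): balance=$30.00 total_interest=$30.00

Answer: 30.00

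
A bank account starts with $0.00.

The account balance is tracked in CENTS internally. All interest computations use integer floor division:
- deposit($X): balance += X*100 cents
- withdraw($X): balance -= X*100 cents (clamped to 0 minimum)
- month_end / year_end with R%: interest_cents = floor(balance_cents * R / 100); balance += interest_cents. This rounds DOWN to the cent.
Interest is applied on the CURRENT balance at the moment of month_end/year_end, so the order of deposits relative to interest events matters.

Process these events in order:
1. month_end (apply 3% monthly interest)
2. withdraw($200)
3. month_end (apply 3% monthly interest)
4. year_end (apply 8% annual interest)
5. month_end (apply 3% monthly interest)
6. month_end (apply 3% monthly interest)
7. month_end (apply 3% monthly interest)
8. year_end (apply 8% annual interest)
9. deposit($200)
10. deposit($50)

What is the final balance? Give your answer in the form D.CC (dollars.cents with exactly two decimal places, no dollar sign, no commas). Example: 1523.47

Answer: 250.00

Derivation:
After 1 (month_end (apply 3% monthly interest)): balance=$0.00 total_interest=$0.00
After 2 (withdraw($200)): balance=$0.00 total_interest=$0.00
After 3 (month_end (apply 3% monthly interest)): balance=$0.00 total_interest=$0.00
After 4 (year_end (apply 8% annual interest)): balance=$0.00 total_interest=$0.00
After 5 (month_end (apply 3% monthly interest)): balance=$0.00 total_interest=$0.00
After 6 (month_end (apply 3% monthly interest)): balance=$0.00 total_interest=$0.00
After 7 (month_end (apply 3% monthly interest)): balance=$0.00 total_interest=$0.00
After 8 (year_end (apply 8% annual interest)): balance=$0.00 total_interest=$0.00
After 9 (deposit($200)): balance=$200.00 total_interest=$0.00
After 10 (deposit($50)): balance=$250.00 total_interest=$0.00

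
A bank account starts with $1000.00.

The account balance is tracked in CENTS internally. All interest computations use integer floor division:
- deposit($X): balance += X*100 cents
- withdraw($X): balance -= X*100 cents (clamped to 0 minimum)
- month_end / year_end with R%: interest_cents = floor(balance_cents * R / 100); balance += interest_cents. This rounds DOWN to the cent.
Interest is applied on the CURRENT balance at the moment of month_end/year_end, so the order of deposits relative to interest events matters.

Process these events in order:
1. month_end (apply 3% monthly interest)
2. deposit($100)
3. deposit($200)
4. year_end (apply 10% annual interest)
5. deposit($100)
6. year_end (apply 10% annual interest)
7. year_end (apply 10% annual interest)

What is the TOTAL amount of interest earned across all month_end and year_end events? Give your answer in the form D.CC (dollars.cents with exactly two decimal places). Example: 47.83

After 1 (month_end (apply 3% monthly interest)): balance=$1030.00 total_interest=$30.00
After 2 (deposit($100)): balance=$1130.00 total_interest=$30.00
After 3 (deposit($200)): balance=$1330.00 total_interest=$30.00
After 4 (year_end (apply 10% annual interest)): balance=$1463.00 total_interest=$163.00
After 5 (deposit($100)): balance=$1563.00 total_interest=$163.00
After 6 (year_end (apply 10% annual interest)): balance=$1719.30 total_interest=$319.30
After 7 (year_end (apply 10% annual interest)): balance=$1891.23 total_interest=$491.23

Answer: 491.23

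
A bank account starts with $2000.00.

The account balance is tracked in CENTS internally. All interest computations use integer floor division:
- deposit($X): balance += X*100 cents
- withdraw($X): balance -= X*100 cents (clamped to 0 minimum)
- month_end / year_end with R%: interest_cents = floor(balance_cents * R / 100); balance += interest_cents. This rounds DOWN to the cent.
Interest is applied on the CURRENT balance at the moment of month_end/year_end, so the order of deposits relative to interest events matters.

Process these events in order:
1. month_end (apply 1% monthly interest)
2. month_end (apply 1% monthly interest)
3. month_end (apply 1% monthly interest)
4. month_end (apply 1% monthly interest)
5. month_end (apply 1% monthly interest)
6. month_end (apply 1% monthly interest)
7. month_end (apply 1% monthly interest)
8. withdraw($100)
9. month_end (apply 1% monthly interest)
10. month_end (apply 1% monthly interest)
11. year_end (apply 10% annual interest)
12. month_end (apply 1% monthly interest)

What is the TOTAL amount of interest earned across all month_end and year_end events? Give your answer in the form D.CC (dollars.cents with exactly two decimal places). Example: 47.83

Answer: 416.80

Derivation:
After 1 (month_end (apply 1% monthly interest)): balance=$2020.00 total_interest=$20.00
After 2 (month_end (apply 1% monthly interest)): balance=$2040.20 total_interest=$40.20
After 3 (month_end (apply 1% monthly interest)): balance=$2060.60 total_interest=$60.60
After 4 (month_end (apply 1% monthly interest)): balance=$2081.20 total_interest=$81.20
After 5 (month_end (apply 1% monthly interest)): balance=$2102.01 total_interest=$102.01
After 6 (month_end (apply 1% monthly interest)): balance=$2123.03 total_interest=$123.03
After 7 (month_end (apply 1% monthly interest)): balance=$2144.26 total_interest=$144.26
After 8 (withdraw($100)): balance=$2044.26 total_interest=$144.26
After 9 (month_end (apply 1% monthly interest)): balance=$2064.70 total_interest=$164.70
After 10 (month_end (apply 1% monthly interest)): balance=$2085.34 total_interest=$185.34
After 11 (year_end (apply 10% annual interest)): balance=$2293.87 total_interest=$393.87
After 12 (month_end (apply 1% monthly interest)): balance=$2316.80 total_interest=$416.80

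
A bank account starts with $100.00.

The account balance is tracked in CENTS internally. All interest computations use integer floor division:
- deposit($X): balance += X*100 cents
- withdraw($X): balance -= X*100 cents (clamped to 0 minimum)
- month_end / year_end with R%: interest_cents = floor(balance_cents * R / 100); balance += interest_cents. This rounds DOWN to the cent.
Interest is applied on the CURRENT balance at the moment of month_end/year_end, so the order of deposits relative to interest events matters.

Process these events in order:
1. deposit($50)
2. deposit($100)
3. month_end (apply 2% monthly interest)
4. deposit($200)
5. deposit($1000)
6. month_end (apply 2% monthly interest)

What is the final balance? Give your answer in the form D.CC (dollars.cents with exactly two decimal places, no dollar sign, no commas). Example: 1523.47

Answer: 1484.10

Derivation:
After 1 (deposit($50)): balance=$150.00 total_interest=$0.00
After 2 (deposit($100)): balance=$250.00 total_interest=$0.00
After 3 (month_end (apply 2% monthly interest)): balance=$255.00 total_interest=$5.00
After 4 (deposit($200)): balance=$455.00 total_interest=$5.00
After 5 (deposit($1000)): balance=$1455.00 total_interest=$5.00
After 6 (month_end (apply 2% monthly interest)): balance=$1484.10 total_interest=$34.10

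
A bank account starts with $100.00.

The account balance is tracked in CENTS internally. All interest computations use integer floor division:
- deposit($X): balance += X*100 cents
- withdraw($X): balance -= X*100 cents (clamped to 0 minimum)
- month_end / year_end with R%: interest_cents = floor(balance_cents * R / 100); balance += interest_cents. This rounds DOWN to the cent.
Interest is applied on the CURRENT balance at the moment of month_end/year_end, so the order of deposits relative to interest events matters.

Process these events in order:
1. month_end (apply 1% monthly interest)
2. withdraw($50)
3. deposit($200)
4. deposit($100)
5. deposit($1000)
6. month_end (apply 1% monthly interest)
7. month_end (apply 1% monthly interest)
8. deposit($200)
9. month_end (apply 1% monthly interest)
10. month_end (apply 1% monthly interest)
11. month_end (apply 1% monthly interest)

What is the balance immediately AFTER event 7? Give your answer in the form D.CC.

After 1 (month_end (apply 1% monthly interest)): balance=$101.00 total_interest=$1.00
After 2 (withdraw($50)): balance=$51.00 total_interest=$1.00
After 3 (deposit($200)): balance=$251.00 total_interest=$1.00
After 4 (deposit($100)): balance=$351.00 total_interest=$1.00
After 5 (deposit($1000)): balance=$1351.00 total_interest=$1.00
After 6 (month_end (apply 1% monthly interest)): balance=$1364.51 total_interest=$14.51
After 7 (month_end (apply 1% monthly interest)): balance=$1378.15 total_interest=$28.15

Answer: 1378.15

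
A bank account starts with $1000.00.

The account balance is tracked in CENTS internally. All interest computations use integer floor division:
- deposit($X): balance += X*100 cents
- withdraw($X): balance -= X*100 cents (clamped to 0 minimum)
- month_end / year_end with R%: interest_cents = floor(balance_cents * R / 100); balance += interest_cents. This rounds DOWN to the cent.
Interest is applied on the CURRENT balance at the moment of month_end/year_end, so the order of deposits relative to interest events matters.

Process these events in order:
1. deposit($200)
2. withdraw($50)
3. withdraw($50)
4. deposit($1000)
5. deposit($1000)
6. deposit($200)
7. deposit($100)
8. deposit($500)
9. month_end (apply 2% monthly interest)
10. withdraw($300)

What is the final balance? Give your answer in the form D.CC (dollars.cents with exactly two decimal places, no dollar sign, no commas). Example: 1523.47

After 1 (deposit($200)): balance=$1200.00 total_interest=$0.00
After 2 (withdraw($50)): balance=$1150.00 total_interest=$0.00
After 3 (withdraw($50)): balance=$1100.00 total_interest=$0.00
After 4 (deposit($1000)): balance=$2100.00 total_interest=$0.00
After 5 (deposit($1000)): balance=$3100.00 total_interest=$0.00
After 6 (deposit($200)): balance=$3300.00 total_interest=$0.00
After 7 (deposit($100)): balance=$3400.00 total_interest=$0.00
After 8 (deposit($500)): balance=$3900.00 total_interest=$0.00
After 9 (month_end (apply 2% monthly interest)): balance=$3978.00 total_interest=$78.00
After 10 (withdraw($300)): balance=$3678.00 total_interest=$78.00

Answer: 3678.00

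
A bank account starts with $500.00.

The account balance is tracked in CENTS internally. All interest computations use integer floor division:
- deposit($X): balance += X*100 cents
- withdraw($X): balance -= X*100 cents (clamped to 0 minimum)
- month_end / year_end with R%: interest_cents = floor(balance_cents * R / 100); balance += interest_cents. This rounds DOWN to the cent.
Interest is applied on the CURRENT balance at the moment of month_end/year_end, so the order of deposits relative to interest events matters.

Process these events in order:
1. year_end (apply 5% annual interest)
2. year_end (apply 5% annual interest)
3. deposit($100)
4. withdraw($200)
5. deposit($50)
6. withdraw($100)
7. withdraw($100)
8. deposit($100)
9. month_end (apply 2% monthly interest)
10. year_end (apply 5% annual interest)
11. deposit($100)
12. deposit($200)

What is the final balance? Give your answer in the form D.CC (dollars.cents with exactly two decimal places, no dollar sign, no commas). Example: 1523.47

After 1 (year_end (apply 5% annual interest)): balance=$525.00 total_interest=$25.00
After 2 (year_end (apply 5% annual interest)): balance=$551.25 total_interest=$51.25
After 3 (deposit($100)): balance=$651.25 total_interest=$51.25
After 4 (withdraw($200)): balance=$451.25 total_interest=$51.25
After 5 (deposit($50)): balance=$501.25 total_interest=$51.25
After 6 (withdraw($100)): balance=$401.25 total_interest=$51.25
After 7 (withdraw($100)): balance=$301.25 total_interest=$51.25
After 8 (deposit($100)): balance=$401.25 total_interest=$51.25
After 9 (month_end (apply 2% monthly interest)): balance=$409.27 total_interest=$59.27
After 10 (year_end (apply 5% annual interest)): balance=$429.73 total_interest=$79.73
After 11 (deposit($100)): balance=$529.73 total_interest=$79.73
After 12 (deposit($200)): balance=$729.73 total_interest=$79.73

Answer: 729.73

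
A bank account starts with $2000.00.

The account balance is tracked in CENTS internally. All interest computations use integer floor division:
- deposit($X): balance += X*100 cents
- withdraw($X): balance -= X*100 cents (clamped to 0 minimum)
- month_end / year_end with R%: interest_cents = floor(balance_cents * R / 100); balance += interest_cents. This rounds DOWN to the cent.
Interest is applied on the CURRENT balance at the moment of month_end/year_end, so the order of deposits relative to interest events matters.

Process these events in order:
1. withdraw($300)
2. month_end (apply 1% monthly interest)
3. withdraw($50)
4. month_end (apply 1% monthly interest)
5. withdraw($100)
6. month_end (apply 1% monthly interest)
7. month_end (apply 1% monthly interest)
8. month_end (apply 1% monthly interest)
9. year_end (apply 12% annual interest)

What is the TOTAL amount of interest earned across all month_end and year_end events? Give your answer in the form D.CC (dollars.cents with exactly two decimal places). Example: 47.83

Answer: 277.43

Derivation:
After 1 (withdraw($300)): balance=$1700.00 total_interest=$0.00
After 2 (month_end (apply 1% monthly interest)): balance=$1717.00 total_interest=$17.00
After 3 (withdraw($50)): balance=$1667.00 total_interest=$17.00
After 4 (month_end (apply 1% monthly interest)): balance=$1683.67 total_interest=$33.67
After 5 (withdraw($100)): balance=$1583.67 total_interest=$33.67
After 6 (month_end (apply 1% monthly interest)): balance=$1599.50 total_interest=$49.50
After 7 (month_end (apply 1% monthly interest)): balance=$1615.49 total_interest=$65.49
After 8 (month_end (apply 1% monthly interest)): balance=$1631.64 total_interest=$81.64
After 9 (year_end (apply 12% annual interest)): balance=$1827.43 total_interest=$277.43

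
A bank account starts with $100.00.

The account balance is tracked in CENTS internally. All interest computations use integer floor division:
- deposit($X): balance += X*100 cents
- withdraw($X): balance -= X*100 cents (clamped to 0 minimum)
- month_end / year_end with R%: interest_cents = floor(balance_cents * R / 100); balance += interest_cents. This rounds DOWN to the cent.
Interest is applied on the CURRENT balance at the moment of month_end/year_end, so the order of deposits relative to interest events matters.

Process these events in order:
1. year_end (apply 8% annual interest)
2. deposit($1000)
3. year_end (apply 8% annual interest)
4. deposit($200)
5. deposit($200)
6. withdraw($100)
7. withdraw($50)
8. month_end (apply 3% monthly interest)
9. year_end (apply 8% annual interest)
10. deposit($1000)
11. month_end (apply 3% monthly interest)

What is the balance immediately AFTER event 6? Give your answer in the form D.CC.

After 1 (year_end (apply 8% annual interest)): balance=$108.00 total_interest=$8.00
After 2 (deposit($1000)): balance=$1108.00 total_interest=$8.00
After 3 (year_end (apply 8% annual interest)): balance=$1196.64 total_interest=$96.64
After 4 (deposit($200)): balance=$1396.64 total_interest=$96.64
After 5 (deposit($200)): balance=$1596.64 total_interest=$96.64
After 6 (withdraw($100)): balance=$1496.64 total_interest=$96.64

Answer: 1496.64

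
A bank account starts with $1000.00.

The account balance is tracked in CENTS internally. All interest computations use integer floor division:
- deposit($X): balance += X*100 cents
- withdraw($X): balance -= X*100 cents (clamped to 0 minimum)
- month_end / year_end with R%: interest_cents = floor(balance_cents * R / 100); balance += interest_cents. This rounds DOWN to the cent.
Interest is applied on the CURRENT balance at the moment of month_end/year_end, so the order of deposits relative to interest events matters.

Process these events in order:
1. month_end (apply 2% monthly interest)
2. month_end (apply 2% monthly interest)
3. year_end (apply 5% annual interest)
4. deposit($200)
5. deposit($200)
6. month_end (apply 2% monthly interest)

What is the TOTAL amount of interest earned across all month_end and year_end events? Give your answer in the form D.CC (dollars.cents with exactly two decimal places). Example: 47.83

After 1 (month_end (apply 2% monthly interest)): balance=$1020.00 total_interest=$20.00
After 2 (month_end (apply 2% monthly interest)): balance=$1040.40 total_interest=$40.40
After 3 (year_end (apply 5% annual interest)): balance=$1092.42 total_interest=$92.42
After 4 (deposit($200)): balance=$1292.42 total_interest=$92.42
After 5 (deposit($200)): balance=$1492.42 total_interest=$92.42
After 6 (month_end (apply 2% monthly interest)): balance=$1522.26 total_interest=$122.26

Answer: 122.26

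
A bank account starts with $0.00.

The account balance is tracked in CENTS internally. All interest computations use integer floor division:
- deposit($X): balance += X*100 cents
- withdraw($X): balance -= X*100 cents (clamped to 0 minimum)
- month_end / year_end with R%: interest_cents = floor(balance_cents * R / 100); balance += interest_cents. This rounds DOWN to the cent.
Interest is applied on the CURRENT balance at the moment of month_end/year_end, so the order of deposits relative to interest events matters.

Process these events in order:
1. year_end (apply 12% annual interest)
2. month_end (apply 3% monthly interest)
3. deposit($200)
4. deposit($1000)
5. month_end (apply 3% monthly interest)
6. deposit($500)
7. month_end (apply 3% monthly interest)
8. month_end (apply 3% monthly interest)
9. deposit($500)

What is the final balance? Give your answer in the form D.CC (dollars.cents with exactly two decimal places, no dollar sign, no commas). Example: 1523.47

Answer: 2341.72

Derivation:
After 1 (year_end (apply 12% annual interest)): balance=$0.00 total_interest=$0.00
After 2 (month_end (apply 3% monthly interest)): balance=$0.00 total_interest=$0.00
After 3 (deposit($200)): balance=$200.00 total_interest=$0.00
After 4 (deposit($1000)): balance=$1200.00 total_interest=$0.00
After 5 (month_end (apply 3% monthly interest)): balance=$1236.00 total_interest=$36.00
After 6 (deposit($500)): balance=$1736.00 total_interest=$36.00
After 7 (month_end (apply 3% monthly interest)): balance=$1788.08 total_interest=$88.08
After 8 (month_end (apply 3% monthly interest)): balance=$1841.72 total_interest=$141.72
After 9 (deposit($500)): balance=$2341.72 total_interest=$141.72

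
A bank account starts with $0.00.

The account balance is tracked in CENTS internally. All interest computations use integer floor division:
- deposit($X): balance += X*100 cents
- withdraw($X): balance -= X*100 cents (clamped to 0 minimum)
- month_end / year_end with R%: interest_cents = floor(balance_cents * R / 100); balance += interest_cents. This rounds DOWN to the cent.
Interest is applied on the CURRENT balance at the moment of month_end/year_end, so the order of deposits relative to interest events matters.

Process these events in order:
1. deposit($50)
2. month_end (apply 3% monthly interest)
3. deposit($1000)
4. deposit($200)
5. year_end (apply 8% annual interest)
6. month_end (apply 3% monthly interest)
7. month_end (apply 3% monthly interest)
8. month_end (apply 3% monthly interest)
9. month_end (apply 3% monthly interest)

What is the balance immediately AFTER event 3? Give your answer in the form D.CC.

Answer: 1051.50

Derivation:
After 1 (deposit($50)): balance=$50.00 total_interest=$0.00
After 2 (month_end (apply 3% monthly interest)): balance=$51.50 total_interest=$1.50
After 3 (deposit($1000)): balance=$1051.50 total_interest=$1.50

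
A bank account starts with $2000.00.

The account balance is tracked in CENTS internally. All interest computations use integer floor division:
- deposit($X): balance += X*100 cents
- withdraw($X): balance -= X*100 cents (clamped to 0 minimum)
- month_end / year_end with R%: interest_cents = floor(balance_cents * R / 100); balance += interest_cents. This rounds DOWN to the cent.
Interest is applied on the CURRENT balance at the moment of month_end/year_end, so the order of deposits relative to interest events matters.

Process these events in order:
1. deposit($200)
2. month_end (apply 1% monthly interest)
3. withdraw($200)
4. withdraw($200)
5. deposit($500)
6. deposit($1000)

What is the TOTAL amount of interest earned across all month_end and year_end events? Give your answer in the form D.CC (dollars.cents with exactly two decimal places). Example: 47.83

Answer: 22.00

Derivation:
After 1 (deposit($200)): balance=$2200.00 total_interest=$0.00
After 2 (month_end (apply 1% monthly interest)): balance=$2222.00 total_interest=$22.00
After 3 (withdraw($200)): balance=$2022.00 total_interest=$22.00
After 4 (withdraw($200)): balance=$1822.00 total_interest=$22.00
After 5 (deposit($500)): balance=$2322.00 total_interest=$22.00
After 6 (deposit($1000)): balance=$3322.00 total_interest=$22.00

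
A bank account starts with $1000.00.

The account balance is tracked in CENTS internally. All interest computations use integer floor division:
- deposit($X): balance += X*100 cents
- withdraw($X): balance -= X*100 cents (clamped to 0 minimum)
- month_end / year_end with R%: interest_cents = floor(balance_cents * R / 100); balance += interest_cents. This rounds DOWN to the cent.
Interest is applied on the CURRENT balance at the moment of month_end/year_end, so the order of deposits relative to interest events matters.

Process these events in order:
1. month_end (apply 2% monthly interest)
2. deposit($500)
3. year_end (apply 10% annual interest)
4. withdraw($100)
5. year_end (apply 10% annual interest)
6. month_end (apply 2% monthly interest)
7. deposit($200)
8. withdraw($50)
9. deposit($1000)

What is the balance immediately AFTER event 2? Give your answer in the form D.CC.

Answer: 1520.00

Derivation:
After 1 (month_end (apply 2% monthly interest)): balance=$1020.00 total_interest=$20.00
After 2 (deposit($500)): balance=$1520.00 total_interest=$20.00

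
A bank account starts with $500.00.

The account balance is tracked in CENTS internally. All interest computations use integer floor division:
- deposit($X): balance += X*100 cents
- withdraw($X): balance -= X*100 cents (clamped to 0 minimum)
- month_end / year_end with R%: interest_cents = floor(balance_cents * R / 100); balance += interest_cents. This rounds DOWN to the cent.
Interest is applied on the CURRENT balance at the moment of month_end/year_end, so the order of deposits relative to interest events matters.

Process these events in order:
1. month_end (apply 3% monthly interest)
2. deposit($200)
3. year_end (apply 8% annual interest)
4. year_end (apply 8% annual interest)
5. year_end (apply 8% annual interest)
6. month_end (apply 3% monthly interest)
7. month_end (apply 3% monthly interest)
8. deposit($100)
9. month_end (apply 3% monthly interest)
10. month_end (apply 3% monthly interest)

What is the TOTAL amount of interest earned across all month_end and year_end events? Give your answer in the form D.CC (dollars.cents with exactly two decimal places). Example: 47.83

After 1 (month_end (apply 3% monthly interest)): balance=$515.00 total_interest=$15.00
After 2 (deposit($200)): balance=$715.00 total_interest=$15.00
After 3 (year_end (apply 8% annual interest)): balance=$772.20 total_interest=$72.20
After 4 (year_end (apply 8% annual interest)): balance=$833.97 total_interest=$133.97
After 5 (year_end (apply 8% annual interest)): balance=$900.68 total_interest=$200.68
After 6 (month_end (apply 3% monthly interest)): balance=$927.70 total_interest=$227.70
After 7 (month_end (apply 3% monthly interest)): balance=$955.53 total_interest=$255.53
After 8 (deposit($100)): balance=$1055.53 total_interest=$255.53
After 9 (month_end (apply 3% monthly interest)): balance=$1087.19 total_interest=$287.19
After 10 (month_end (apply 3% monthly interest)): balance=$1119.80 total_interest=$319.80

Answer: 319.80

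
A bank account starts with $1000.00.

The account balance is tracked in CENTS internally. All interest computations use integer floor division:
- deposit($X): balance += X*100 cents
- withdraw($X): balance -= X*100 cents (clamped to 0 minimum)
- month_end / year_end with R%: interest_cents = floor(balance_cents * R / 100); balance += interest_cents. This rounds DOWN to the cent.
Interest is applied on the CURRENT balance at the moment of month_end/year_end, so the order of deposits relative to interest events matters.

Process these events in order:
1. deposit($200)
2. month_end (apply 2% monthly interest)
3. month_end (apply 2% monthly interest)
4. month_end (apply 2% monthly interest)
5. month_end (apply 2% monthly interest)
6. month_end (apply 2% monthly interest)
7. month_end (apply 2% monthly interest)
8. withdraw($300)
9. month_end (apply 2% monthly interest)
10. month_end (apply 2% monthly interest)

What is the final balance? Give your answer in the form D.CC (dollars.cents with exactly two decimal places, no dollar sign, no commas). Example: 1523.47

After 1 (deposit($200)): balance=$1200.00 total_interest=$0.00
After 2 (month_end (apply 2% monthly interest)): balance=$1224.00 total_interest=$24.00
After 3 (month_end (apply 2% monthly interest)): balance=$1248.48 total_interest=$48.48
After 4 (month_end (apply 2% monthly interest)): balance=$1273.44 total_interest=$73.44
After 5 (month_end (apply 2% monthly interest)): balance=$1298.90 total_interest=$98.90
After 6 (month_end (apply 2% monthly interest)): balance=$1324.87 total_interest=$124.87
After 7 (month_end (apply 2% monthly interest)): balance=$1351.36 total_interest=$151.36
After 8 (withdraw($300)): balance=$1051.36 total_interest=$151.36
After 9 (month_end (apply 2% monthly interest)): balance=$1072.38 total_interest=$172.38
After 10 (month_end (apply 2% monthly interest)): balance=$1093.82 total_interest=$193.82

Answer: 1093.82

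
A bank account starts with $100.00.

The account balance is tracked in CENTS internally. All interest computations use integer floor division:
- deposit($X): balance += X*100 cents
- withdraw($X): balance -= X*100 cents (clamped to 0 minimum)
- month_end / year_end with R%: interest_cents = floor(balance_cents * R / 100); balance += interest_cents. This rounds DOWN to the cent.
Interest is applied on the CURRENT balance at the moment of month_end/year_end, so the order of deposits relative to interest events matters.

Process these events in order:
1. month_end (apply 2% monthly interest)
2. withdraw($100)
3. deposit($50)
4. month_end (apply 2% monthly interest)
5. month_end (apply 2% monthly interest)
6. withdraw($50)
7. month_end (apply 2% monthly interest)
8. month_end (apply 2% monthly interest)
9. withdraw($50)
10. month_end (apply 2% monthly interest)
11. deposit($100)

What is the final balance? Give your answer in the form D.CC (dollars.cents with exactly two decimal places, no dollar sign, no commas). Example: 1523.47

Answer: 100.00

Derivation:
After 1 (month_end (apply 2% monthly interest)): balance=$102.00 total_interest=$2.00
After 2 (withdraw($100)): balance=$2.00 total_interest=$2.00
After 3 (deposit($50)): balance=$52.00 total_interest=$2.00
After 4 (month_end (apply 2% monthly interest)): balance=$53.04 total_interest=$3.04
After 5 (month_end (apply 2% monthly interest)): balance=$54.10 total_interest=$4.10
After 6 (withdraw($50)): balance=$4.10 total_interest=$4.10
After 7 (month_end (apply 2% monthly interest)): balance=$4.18 total_interest=$4.18
After 8 (month_end (apply 2% monthly interest)): balance=$4.26 total_interest=$4.26
After 9 (withdraw($50)): balance=$0.00 total_interest=$4.26
After 10 (month_end (apply 2% monthly interest)): balance=$0.00 total_interest=$4.26
After 11 (deposit($100)): balance=$100.00 total_interest=$4.26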